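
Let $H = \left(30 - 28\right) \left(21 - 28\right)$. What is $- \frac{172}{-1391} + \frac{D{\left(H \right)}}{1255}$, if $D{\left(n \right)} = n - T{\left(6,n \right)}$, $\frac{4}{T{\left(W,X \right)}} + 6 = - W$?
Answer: $\frac{590549}{5237115} \approx 0.11276$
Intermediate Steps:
$T{\left(W,X \right)} = \frac{4}{-6 - W}$
$H = -14$ ($H = 2 \left(-7\right) = -14$)
$D{\left(n \right)} = \frac{1}{3} + n$ ($D{\left(n \right)} = n - - \frac{4}{6 + 6} = n - - \frac{4}{12} = n - \left(-4\right) \frac{1}{12} = n - - \frac{1}{3} = n + \frac{1}{3} = \frac{1}{3} + n$)
$- \frac{172}{-1391} + \frac{D{\left(H \right)}}{1255} = - \frac{172}{-1391} + \frac{\frac{1}{3} - 14}{1255} = \left(-172\right) \left(- \frac{1}{1391}\right) - \frac{41}{3765} = \frac{172}{1391} - \frac{41}{3765} = \frac{590549}{5237115}$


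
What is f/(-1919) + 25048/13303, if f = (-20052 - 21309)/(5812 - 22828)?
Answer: 272453250803/144797408104 ≈ 1.8816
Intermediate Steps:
f = 13787/5672 (f = -41361/(-17016) = -41361*(-1/17016) = 13787/5672 ≈ 2.4307)
f/(-1919) + 25048/13303 = (13787/5672)/(-1919) + 25048/13303 = (13787/5672)*(-1/1919) + 25048*(1/13303) = -13787/10884568 + 25048/13303 = 272453250803/144797408104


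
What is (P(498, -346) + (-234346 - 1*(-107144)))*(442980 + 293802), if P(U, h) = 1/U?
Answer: -7778771826215/83 ≈ -9.3720e+10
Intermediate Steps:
(P(498, -346) + (-234346 - 1*(-107144)))*(442980 + 293802) = (1/498 + (-234346 - 1*(-107144)))*(442980 + 293802) = (1/498 + (-234346 + 107144))*736782 = (1/498 - 127202)*736782 = -63346595/498*736782 = -7778771826215/83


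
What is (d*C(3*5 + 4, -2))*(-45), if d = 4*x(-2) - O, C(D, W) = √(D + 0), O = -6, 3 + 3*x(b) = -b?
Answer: -210*√19 ≈ -915.37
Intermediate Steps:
x(b) = -1 - b/3 (x(b) = -1 + (-b)/3 = -1 - b/3)
C(D, W) = √D
d = 14/3 (d = 4*(-1 - ⅓*(-2)) - 1*(-6) = 4*(-1 + ⅔) + 6 = 4*(-⅓) + 6 = -4/3 + 6 = 14/3 ≈ 4.6667)
(d*C(3*5 + 4, -2))*(-45) = (14*√(3*5 + 4)/3)*(-45) = (14*√(15 + 4)/3)*(-45) = (14*√19/3)*(-45) = -210*√19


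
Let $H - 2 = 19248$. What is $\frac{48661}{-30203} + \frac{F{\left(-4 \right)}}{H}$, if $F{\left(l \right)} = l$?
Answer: $- \frac{468422531}{290703875} \approx -1.6113$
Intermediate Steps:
$H = 19250$ ($H = 2 + 19248 = 19250$)
$\frac{48661}{-30203} + \frac{F{\left(-4 \right)}}{H} = \frac{48661}{-30203} - \frac{4}{19250} = 48661 \left(- \frac{1}{30203}\right) - \frac{2}{9625} = - \frac{48661}{30203} - \frac{2}{9625} = - \frac{468422531}{290703875}$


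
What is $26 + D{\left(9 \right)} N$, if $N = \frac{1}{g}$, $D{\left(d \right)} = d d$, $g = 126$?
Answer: $\frac{373}{14} \approx 26.643$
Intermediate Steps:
$D{\left(d \right)} = d^{2}$
$N = \frac{1}{126} \approx 0.0079365$
$26 + D{\left(9 \right)} N = 26 + 9^{2} \cdot \frac{1}{126} = 26 + 81 \cdot \frac{1}{126} = 26 + \frac{9}{14} = \frac{373}{14}$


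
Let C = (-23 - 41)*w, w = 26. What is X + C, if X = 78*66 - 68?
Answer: 3416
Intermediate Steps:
X = 5080 (X = 5148 - 68 = 5080)
C = -1664 (C = (-23 - 41)*26 = -64*26 = -1664)
X + C = 5080 - 1664 = 3416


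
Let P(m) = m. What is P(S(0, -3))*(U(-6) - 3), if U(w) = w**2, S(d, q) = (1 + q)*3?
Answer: -198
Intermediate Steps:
S(d, q) = 3 + 3*q
P(S(0, -3))*(U(-6) - 3) = (3 + 3*(-3))*((-6)**2 - 3) = (3 - 9)*(36 - 3) = -6*33 = -198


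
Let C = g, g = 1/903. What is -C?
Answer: -1/903 ≈ -0.0011074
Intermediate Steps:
g = 1/903 ≈ 0.0011074
C = 1/903 ≈ 0.0011074
-C = -1*1/903 = -1/903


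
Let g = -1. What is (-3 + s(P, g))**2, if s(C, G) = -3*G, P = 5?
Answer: 0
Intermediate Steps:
(-3 + s(P, g))**2 = (-3 - 3*(-1))**2 = (-3 + 3)**2 = 0**2 = 0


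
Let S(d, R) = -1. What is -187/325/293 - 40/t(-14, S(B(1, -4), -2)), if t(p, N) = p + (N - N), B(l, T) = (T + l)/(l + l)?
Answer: 1903191/666575 ≈ 2.8552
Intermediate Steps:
B(l, T) = (T + l)/(2*l) (B(l, T) = (T + l)/((2*l)) = (T + l)*(1/(2*l)) = (T + l)/(2*l))
t(p, N) = p (t(p, N) = p + 0 = p)
-187/325/293 - 40/t(-14, S(B(1, -4), -2)) = -187/325/293 - 40/(-14) = -187*1/325*(1/293) - 40*(-1/14) = -187/325*1/293 + 20/7 = -187/95225 + 20/7 = 1903191/666575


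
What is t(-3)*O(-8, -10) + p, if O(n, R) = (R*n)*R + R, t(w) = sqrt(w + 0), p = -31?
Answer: -31 - 810*I*sqrt(3) ≈ -31.0 - 1403.0*I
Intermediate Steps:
t(w) = sqrt(w)
O(n, R) = R + n*R**2 (O(n, R) = n*R**2 + R = R + n*R**2)
t(-3)*O(-8, -10) + p = sqrt(-3)*(-10*(1 - 10*(-8))) - 31 = (I*sqrt(3))*(-10*(1 + 80)) - 31 = (I*sqrt(3))*(-10*81) - 31 = (I*sqrt(3))*(-810) - 31 = -810*I*sqrt(3) - 31 = -31 - 810*I*sqrt(3)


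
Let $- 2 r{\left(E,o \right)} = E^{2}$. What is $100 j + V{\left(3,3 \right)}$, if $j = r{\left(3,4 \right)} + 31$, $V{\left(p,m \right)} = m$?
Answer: $2653$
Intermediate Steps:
$r{\left(E,o \right)} = - \frac{E^{2}}{2}$
$j = \frac{53}{2}$ ($j = - \frac{3^{2}}{2} + 31 = \left(- \frac{1}{2}\right) 9 + 31 = - \frac{9}{2} + 31 = \frac{53}{2} \approx 26.5$)
$100 j + V{\left(3,3 \right)} = 100 \cdot \frac{53}{2} + 3 = 2650 + 3 = 2653$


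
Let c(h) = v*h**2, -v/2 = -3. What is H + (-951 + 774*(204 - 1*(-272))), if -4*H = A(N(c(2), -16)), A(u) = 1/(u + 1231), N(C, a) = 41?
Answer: 1869702623/5088 ≈ 3.6747e+5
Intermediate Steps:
v = 6 (v = -2*(-3) = 6)
c(h) = 6*h**2
A(u) = 1/(1231 + u)
H = -1/5088 (H = -1/(4*(1231 + 41)) = -1/4/1272 = -1/4*1/1272 = -1/5088 ≈ -0.00019654)
H + (-951 + 774*(204 - 1*(-272))) = -1/5088 + (-951 + 774*(204 - 1*(-272))) = -1/5088 + (-951 + 774*(204 + 272)) = -1/5088 + (-951 + 774*476) = -1/5088 + (-951 + 368424) = -1/5088 + 367473 = 1869702623/5088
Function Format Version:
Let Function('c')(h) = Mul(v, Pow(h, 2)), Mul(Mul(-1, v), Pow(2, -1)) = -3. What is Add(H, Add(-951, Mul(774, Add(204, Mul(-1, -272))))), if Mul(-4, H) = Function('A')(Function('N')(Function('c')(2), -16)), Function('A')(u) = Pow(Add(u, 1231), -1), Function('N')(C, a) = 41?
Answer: Rational(1869702623, 5088) ≈ 3.6747e+5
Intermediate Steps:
v = 6 (v = Mul(-2, -3) = 6)
Function('c')(h) = Mul(6, Pow(h, 2))
Function('A')(u) = Pow(Add(1231, u), -1)
H = Rational(-1, 5088) (H = Mul(Rational(-1, 4), Pow(Add(1231, 41), -1)) = Mul(Rational(-1, 4), Pow(1272, -1)) = Mul(Rational(-1, 4), Rational(1, 1272)) = Rational(-1, 5088) ≈ -0.00019654)
Add(H, Add(-951, Mul(774, Add(204, Mul(-1, -272))))) = Add(Rational(-1, 5088), Add(-951, Mul(774, Add(204, Mul(-1, -272))))) = Add(Rational(-1, 5088), Add(-951, Mul(774, Add(204, 272)))) = Add(Rational(-1, 5088), Add(-951, Mul(774, 476))) = Add(Rational(-1, 5088), Add(-951, 368424)) = Add(Rational(-1, 5088), 367473) = Rational(1869702623, 5088)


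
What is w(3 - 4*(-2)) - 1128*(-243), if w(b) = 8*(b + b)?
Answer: 274280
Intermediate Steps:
w(b) = 16*b (w(b) = 8*(2*b) = 16*b)
w(3 - 4*(-2)) - 1128*(-243) = 16*(3 - 4*(-2)) - 1128*(-243) = 16*(3 + 8) + 274104 = 16*11 + 274104 = 176 + 274104 = 274280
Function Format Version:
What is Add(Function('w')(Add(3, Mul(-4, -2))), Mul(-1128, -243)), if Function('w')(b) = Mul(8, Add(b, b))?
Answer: 274280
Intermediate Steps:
Function('w')(b) = Mul(16, b) (Function('w')(b) = Mul(8, Mul(2, b)) = Mul(16, b))
Add(Function('w')(Add(3, Mul(-4, -2))), Mul(-1128, -243)) = Add(Mul(16, Add(3, Mul(-4, -2))), Mul(-1128, -243)) = Add(Mul(16, Add(3, 8)), 274104) = Add(Mul(16, 11), 274104) = Add(176, 274104) = 274280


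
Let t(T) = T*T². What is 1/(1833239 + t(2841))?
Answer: 1/22932342560 ≈ 4.3607e-11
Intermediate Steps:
t(T) = T³
1/(1833239 + t(2841)) = 1/(1833239 + 2841³) = 1/(1833239 + 22930509321) = 1/22932342560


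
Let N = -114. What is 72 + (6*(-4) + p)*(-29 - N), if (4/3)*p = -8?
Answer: -2478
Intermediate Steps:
p = -6 (p = (3/4)*(-8) = -6)
72 + (6*(-4) + p)*(-29 - N) = 72 + (6*(-4) - 6)*(-29 - 1*(-114)) = 72 + (-24 - 6)*(-29 + 114) = 72 - 30*85 = 72 - 2550 = -2478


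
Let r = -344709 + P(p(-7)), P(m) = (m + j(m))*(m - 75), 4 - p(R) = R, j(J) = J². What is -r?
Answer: 353157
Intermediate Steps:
p(R) = 4 - R
P(m) = (-75 + m)*(m + m²) (P(m) = (m + m²)*(m - 75) = (m + m²)*(-75 + m) = (-75 + m)*(m + m²))
r = -353157 (r = -344709 + (4 - 1*(-7))*(-75 + (4 - 1*(-7))² - 74*(4 - 1*(-7))) = -344709 + (4 + 7)*(-75 + (4 + 7)² - 74*(4 + 7)) = -344709 + 11*(-75 + 11² - 74*11) = -344709 + 11*(-75 + 121 - 814) = -344709 + 11*(-768) = -344709 - 8448 = -353157)
-r = -1*(-353157) = 353157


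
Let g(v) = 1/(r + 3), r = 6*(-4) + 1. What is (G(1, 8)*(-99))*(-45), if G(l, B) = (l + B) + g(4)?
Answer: 159489/4 ≈ 39872.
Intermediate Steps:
r = -23 (r = -24 + 1 = -23)
g(v) = -1/20 (g(v) = 1/(-23 + 3) = 1/(-20) = -1/20)
G(l, B) = -1/20 + B + l (G(l, B) = (l + B) - 1/20 = (B + l) - 1/20 = -1/20 + B + l)
(G(1, 8)*(-99))*(-45) = ((-1/20 + 8 + 1)*(-99))*(-45) = ((179/20)*(-99))*(-45) = -17721/20*(-45) = 159489/4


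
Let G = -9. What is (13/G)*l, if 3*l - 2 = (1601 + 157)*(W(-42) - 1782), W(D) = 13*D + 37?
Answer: 52358488/27 ≈ 1.9392e+6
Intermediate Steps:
W(D) = 37 + 13*D
l = -4027576/3 (l = ⅔ + ((1601 + 157)*((37 + 13*(-42)) - 1782))/3 = ⅔ + (1758*((37 - 546) - 1782))/3 = ⅔ + (1758*(-509 - 1782))/3 = ⅔ + (1758*(-2291))/3 = ⅔ + (⅓)*(-4027578) = ⅔ - 1342526 = -4027576/3 ≈ -1.3425e+6)
(13/G)*l = (13/(-9))*(-4027576/3) = (13*(-⅑))*(-4027576/3) = -13/9*(-4027576/3) = 52358488/27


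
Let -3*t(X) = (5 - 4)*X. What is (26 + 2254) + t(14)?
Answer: 6826/3 ≈ 2275.3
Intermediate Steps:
t(X) = -X/3 (t(X) = -(5 - 4)*X/3 = -X/3)
(26 + 2254) + t(14) = (26 + 2254) - 1/3*14 = 2280 - 14/3 = 6826/3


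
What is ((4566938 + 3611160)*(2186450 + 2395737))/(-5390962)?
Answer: -18736787170163/2695481 ≈ -6.9512e+6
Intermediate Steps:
((4566938 + 3611160)*(2186450 + 2395737))/(-5390962) = (8178098*4582187)*(-1/5390962) = 37473574340326*(-1/5390962) = -18736787170163/2695481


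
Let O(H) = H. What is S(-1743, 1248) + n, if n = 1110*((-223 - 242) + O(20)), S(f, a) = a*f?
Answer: -2669214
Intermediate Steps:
n = -493950 (n = 1110*((-223 - 242) + 20) = 1110*(-465 + 20) = 1110*(-445) = -493950)
S(-1743, 1248) + n = 1248*(-1743) - 493950 = -2175264 - 493950 = -2669214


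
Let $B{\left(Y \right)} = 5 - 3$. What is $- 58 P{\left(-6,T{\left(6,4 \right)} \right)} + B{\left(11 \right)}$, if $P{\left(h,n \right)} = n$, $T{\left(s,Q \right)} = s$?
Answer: $-346$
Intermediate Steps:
$B{\left(Y \right)} = 2$
$- 58 P{\left(-6,T{\left(6,4 \right)} \right)} + B{\left(11 \right)} = \left(-58\right) 6 + 2 = -348 + 2 = -346$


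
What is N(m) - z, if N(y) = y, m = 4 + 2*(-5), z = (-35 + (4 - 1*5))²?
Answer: -1302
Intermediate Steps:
z = 1296 (z = (-35 + (4 - 5))² = (-35 - 1)² = (-36)² = 1296)
m = -6 (m = 4 - 10 = -6)
N(m) - z = -6 - 1*1296 = -6 - 1296 = -1302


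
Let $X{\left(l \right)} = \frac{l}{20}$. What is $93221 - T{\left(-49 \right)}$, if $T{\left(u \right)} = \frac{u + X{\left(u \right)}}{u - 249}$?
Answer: $\frac{555596131}{5960} \approx 93221.0$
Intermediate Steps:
$X{\left(l \right)} = \frac{l}{20}$ ($X{\left(l \right)} = l \frac{1}{20} = \frac{l}{20}$)
$T{\left(u \right)} = \frac{21 u}{20 \left(-249 + u\right)}$ ($T{\left(u \right)} = \frac{u + \frac{u}{20}}{u - 249} = \frac{\frac{21}{20} u}{-249 + u} = \frac{21 u}{20 \left(-249 + u\right)}$)
$93221 - T{\left(-49 \right)} = 93221 - \frac{21}{20} \left(-49\right) \frac{1}{-249 - 49} = 93221 - \frac{21}{20} \left(-49\right) \frac{1}{-298} = 93221 - \frac{21}{20} \left(-49\right) \left(- \frac{1}{298}\right) = 93221 - \frac{1029}{5960} = \frac{555596131}{5960}$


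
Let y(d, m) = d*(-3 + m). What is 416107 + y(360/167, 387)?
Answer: 69628109/167 ≈ 4.1694e+5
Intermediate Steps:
416107 + y(360/167, 387) = 416107 + (360/167)*(-3 + 387) = 416107 + (360*(1/167))*384 = 416107 + (360/167)*384 = 416107 + 138240/167 = 69628109/167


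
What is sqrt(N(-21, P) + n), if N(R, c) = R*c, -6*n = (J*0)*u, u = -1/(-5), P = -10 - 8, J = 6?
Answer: 3*sqrt(42) ≈ 19.442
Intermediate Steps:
P = -18
u = 1/5 (u = -1*(-1/5) = 1/5 ≈ 0.20000)
n = 0 (n = -6*0/(6*5) = -0/5 = -1/6*0 = 0)
sqrt(N(-21, P) + n) = sqrt(-21*(-18) + 0) = sqrt(378 + 0) = sqrt(378) = 3*sqrt(42)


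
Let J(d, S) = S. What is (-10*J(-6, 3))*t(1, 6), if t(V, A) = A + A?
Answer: -360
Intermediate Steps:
t(V, A) = 2*A
(-10*J(-6, 3))*t(1, 6) = (-10*3)*(2*6) = -30*12 = -360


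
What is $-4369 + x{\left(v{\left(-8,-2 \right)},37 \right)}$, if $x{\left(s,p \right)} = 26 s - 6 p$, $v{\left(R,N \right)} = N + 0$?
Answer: $-4643$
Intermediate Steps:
$v{\left(R,N \right)} = N$
$x{\left(s,p \right)} = - 6 p + 26 s$
$-4369 + x{\left(v{\left(-8,-2 \right)},37 \right)} = -4369 + \left(\left(-6\right) 37 + 26 \left(-2\right)\right) = -4369 - 274 = -4643$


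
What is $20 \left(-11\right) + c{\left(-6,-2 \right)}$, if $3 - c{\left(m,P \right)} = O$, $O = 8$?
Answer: $-225$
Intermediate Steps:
$c{\left(m,P \right)} = -5$ ($c{\left(m,P \right)} = 3 - 8 = -5$)
$20 \left(-11\right) + c{\left(-6,-2 \right)} = 20 \left(-11\right) - 5 = -220 - 5 = -225$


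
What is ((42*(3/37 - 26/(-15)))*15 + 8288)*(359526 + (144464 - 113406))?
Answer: 136294286800/37 ≈ 3.6836e+9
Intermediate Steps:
((42*(3/37 - 26/(-15)))*15 + 8288)*(359526 + (144464 - 113406)) = ((42*(3*(1/37) - 26*(-1/15)))*15 + 8288)*(359526 + 31058) = ((42*(3/37 + 26/15))*15 + 8288)*390584 = ((42*(1007/555))*15 + 8288)*390584 = ((14098/185)*15 + 8288)*390584 = (42294/37 + 8288)*390584 = (348950/37)*390584 = 136294286800/37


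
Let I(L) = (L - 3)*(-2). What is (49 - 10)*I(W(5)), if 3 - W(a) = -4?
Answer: -312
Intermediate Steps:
W(a) = 7 (W(a) = 3 - 1*(-4) = 3 + 4 = 7)
I(L) = 6 - 2*L (I(L) = (-3 + L)*(-2) = 6 - 2*L)
(49 - 10)*I(W(5)) = (49 - 10)*(6 - 2*7) = 39*(6 - 14) = 39*(-8) = -312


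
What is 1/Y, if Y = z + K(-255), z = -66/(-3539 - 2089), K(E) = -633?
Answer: -938/593743 ≈ -0.0015798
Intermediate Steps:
z = 11/938 (z = -66/(-5628) = -1/5628*(-66) = 11/938 ≈ 0.011727)
Y = -593743/938 (Y = 11/938 - 633 = -593743/938 ≈ -632.99)
1/Y = 1/(-593743/938) = -938/593743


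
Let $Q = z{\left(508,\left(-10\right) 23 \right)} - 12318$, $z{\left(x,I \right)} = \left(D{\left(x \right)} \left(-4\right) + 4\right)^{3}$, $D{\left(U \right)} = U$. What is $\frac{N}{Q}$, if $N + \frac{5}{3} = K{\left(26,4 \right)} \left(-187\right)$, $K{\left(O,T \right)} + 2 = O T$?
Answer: $\frac{57227}{25022214810} \approx 2.287 \cdot 10^{-6}$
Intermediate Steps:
$K{\left(O,T \right)} = -2 + O T$
$z{\left(x,I \right)} = \left(4 - 4 x\right)^{3}$ ($z{\left(x,I \right)} = \left(x \left(-4\right) + 4\right)^{3} = \left(- 4 x + 4\right)^{3} = \left(4 - 4 x\right)^{3}$)
$N = - \frac{57227}{3}$ ($N = - \frac{5}{3} + \left(-2 + 26 \cdot 4\right) \left(-187\right) = - \frac{5}{3} + \left(-2 + 104\right) \left(-187\right) = - \frac{5}{3} + 102 \left(-187\right) = - \frac{5}{3} - 19074 = - \frac{57227}{3} \approx -19076.0$)
$Q = -8340738270$ ($Q = - 64 \left(-1 + 508\right)^{3} - 12318 = - 64 \cdot 507^{3} - 12318 = \left(-64\right) 130323843 - 12318 = -8340725952 - 12318 = -8340738270$)
$\frac{N}{Q} = - \frac{57227}{3 \left(-8340738270\right)} = \left(- \frac{57227}{3}\right) \left(- \frac{1}{8340738270}\right) = \frac{57227}{25022214810}$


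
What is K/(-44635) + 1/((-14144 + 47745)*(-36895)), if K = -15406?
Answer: 3819791038347/11066881305665 ≈ 0.34516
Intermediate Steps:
K/(-44635) + 1/((-14144 + 47745)*(-36895)) = -15406/(-44635) + 1/((-14144 + 47745)*(-36895)) = -15406*(-1/44635) - 1/36895/33601 = 15406/44635 + (1/33601)*(-1/36895) = 15406/44635 - 1/1239708895 = 3819791038347/11066881305665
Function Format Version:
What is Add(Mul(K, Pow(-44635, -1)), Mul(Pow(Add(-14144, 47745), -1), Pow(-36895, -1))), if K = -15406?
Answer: Rational(3819791038347, 11066881305665) ≈ 0.34516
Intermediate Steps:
Add(Mul(K, Pow(-44635, -1)), Mul(Pow(Add(-14144, 47745), -1), Pow(-36895, -1))) = Add(Mul(-15406, Pow(-44635, -1)), Mul(Pow(Add(-14144, 47745), -1), Pow(-36895, -1))) = Add(Mul(-15406, Rational(-1, 44635)), Mul(Pow(33601, -1), Rational(-1, 36895))) = Add(Rational(15406, 44635), Mul(Rational(1, 33601), Rational(-1, 36895))) = Add(Rational(15406, 44635), Rational(-1, 1239708895)) = Rational(3819791038347, 11066881305665)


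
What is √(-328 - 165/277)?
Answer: I*√25212817/277 ≈ 18.127*I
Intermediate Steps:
√(-328 - 165/277) = √(-91021/277) = I*√25212817/277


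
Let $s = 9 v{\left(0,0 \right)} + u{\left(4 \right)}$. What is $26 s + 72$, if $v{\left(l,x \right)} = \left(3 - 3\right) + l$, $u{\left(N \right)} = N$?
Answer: $176$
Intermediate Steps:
$v{\left(l,x \right)} = l$ ($v{\left(l,x \right)} = 0 + l = l$)
$s = 4$ ($s = 9 \cdot 0 + 4 = 0 + 4 = 4$)
$26 s + 72 = 26 \cdot 4 + 72 = 104 + 72 = 176$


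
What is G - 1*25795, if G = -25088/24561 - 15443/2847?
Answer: -601390134608/23308389 ≈ -25801.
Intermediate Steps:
G = -150240353/23308389 (G = -25088*1/24561 - 15443*1/2847 = -25088/24561 - 15443/2847 = -150240353/23308389 ≈ -6.4458)
G - 1*25795 = -150240353/23308389 - 1*25795 = -150240353/23308389 - 25795 = -601390134608/23308389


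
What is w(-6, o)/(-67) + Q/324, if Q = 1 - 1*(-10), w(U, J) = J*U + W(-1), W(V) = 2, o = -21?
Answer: -40735/21708 ≈ -1.8765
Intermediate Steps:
w(U, J) = 2 + J*U (w(U, J) = J*U + 2 = 2 + J*U)
Q = 11 (Q = 1 + 10 = 11)
w(-6, o)/(-67) + Q/324 = (2 - 21*(-6))/(-67) + 11/324 = (2 + 126)*(-1/67) + 11*(1/324) = 128*(-1/67) + 11/324 = -128/67 + 11/324 = -40735/21708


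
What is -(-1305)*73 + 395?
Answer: 95660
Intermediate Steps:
-(-1305)*73 + 395 = -435*(-219) + 395 = 95265 + 395 = 95660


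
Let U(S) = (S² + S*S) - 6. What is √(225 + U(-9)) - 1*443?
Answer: -443 + √381 ≈ -423.48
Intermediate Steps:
U(S) = -6 + 2*S² (U(S) = (S² + S²) - 6 = 2*S² - 6 = -6 + 2*S²)
√(225 + U(-9)) - 1*443 = √(225 + (-6 + 2*(-9)²)) - 1*443 = √(225 + (-6 + 2*81)) - 443 = √(225 + (-6 + 162)) - 443 = √(225 + 156) - 443 = √381 - 443 = -443 + √381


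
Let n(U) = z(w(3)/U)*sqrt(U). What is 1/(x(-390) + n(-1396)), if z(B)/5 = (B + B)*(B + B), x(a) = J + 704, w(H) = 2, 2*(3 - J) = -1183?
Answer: 220789403506/286695040452941 - 13960*I*sqrt(349)/286695040452941 ≈ 0.00077012 - 9.0966e-10*I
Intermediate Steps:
J = 1189/2 (J = 3 - 1/2*(-1183) = 3 + 1183/2 = 1189/2 ≈ 594.50)
x(a) = 2597/2 (x(a) = 1189/2 + 704 = 2597/2)
z(B) = 20*B**2 (z(B) = 5*((B + B)*(B + B)) = 5*((2*B)*(2*B)) = 5*(4*B**2) = 20*B**2)
n(U) = 80/U**(3/2) (n(U) = (20*(2/U)**2)*sqrt(U) = (20*(4/U**2))*sqrt(U) = (80/U**2)*sqrt(U) = 80/U**(3/2))
1/(x(-390) + n(-1396)) = 1/(2597/2 + 80/(-1396)**(3/2)) = 1/(2597/2 + 80*(I*sqrt(349)/974408)) = 1/(2597/2 + 10*I*sqrt(349)/121801)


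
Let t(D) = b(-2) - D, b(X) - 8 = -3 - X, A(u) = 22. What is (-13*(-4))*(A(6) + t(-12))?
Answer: 2132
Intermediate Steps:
b(X) = 5 - X (b(X) = 8 + (-3 - X) = 5 - X)
t(D) = 7 - D (t(D) = (5 - 1*(-2)) - D = (5 + 2) - D = 7 - D)
(-13*(-4))*(A(6) + t(-12)) = (-13*(-4))*(22 + (7 - 1*(-12))) = 52*(22 + (7 + 12)) = 52*(22 + 19) = 52*41 = 2132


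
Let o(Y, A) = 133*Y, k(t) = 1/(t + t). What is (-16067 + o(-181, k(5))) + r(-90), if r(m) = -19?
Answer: -40159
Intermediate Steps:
k(t) = 1/(2*t)
(-16067 + o(-181, k(5))) + r(-90) = (-16067 + 133*(-181)) - 19 = (-16067 - 24073) - 19 = -40140 - 19 = -40159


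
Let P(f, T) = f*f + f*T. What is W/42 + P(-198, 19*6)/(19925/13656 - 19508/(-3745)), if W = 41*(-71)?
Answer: 34732031349877/14322855666 ≈ 2424.9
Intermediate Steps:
P(f, T) = f² + T*f
W = -2911
W/42 + P(-198, 19*6)/(19925/13656 - 19508/(-3745)) = -2911/42 + (-198*(19*6 - 198))/(19925/13656 - 19508/(-3745)) = -2911*1/42 + (-198*(114 - 198))/(19925*(1/13656) - 19508*(-1/3745)) = -2911/42 + (-198*(-84))/(19925/13656 + 19508/3745) = -2911/42 + 16632/(341020373/51141720) = -2911/42 + 16632*(51141720/341020373) = -2911/42 + 850589087040/341020373 = 34732031349877/14322855666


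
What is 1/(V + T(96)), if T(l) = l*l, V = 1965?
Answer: 1/11181 ≈ 8.9437e-5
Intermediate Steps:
T(l) = l²
1/(V + T(96)) = 1/(1965 + 96²) = 1/(1965 + 9216) = 1/11181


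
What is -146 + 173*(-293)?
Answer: -50835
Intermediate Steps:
-146 + 173*(-293) = -146 - 50689 = -50835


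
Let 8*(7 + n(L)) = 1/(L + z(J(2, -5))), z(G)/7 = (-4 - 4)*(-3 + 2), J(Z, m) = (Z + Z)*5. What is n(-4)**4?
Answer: 71807337114241/29948379136 ≈ 2397.7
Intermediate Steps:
J(Z, m) = 10*Z (J(Z, m) = (2*Z)*5 = 10*Z)
z(G) = 56 (z(G) = 7*((-4 - 4)*(-3 + 2)) = 7*(-8*(-1)) = 7*8 = 56)
n(L) = -7 + 1/(8*(56 + L)) (n(L) = -7 + 1/(8*(L + 56)) = -7 + 1/(8*(56 + L)))
n(-4)**4 = ((-3135 - 56*(-4))/(8*(56 - 4)))**4 = ((1/8)*(-3135 + 224)/52)**4 = ((1/8)*(1/52)*(-2911))**4 = (-2911/416)**4 = 71807337114241/29948379136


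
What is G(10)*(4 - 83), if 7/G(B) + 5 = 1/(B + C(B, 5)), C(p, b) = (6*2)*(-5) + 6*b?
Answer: 11060/101 ≈ 109.50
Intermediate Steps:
C(p, b) = -60 + 6*b (C(p, b) = 12*(-5) + 6*b = -60 + 6*b)
G(B) = 7/(-5 + 1/(-30 + B)) (G(B) = 7/(-5 + 1/(B + (-60 + 6*5))) = 7/(-5 + 1/(B + (-60 + 30))) = 7/(-5 + 1/(B - 30)) = 7/(-5 + 1/(-30 + B)))
G(10)*(4 - 83) = (7*(30 - 1*10)/(-151 + 5*10))*(4 - 83) = (7*(30 - 10)/(-151 + 50))*(-79) = (7*20/(-101))*(-79) = (7*(-1/101)*20)*(-79) = -140/101*(-79) = 11060/101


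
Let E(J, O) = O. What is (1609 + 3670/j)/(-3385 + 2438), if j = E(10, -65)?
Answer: -20183/12311 ≈ -1.6394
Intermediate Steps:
j = -65
(1609 + 3670/j)/(-3385 + 2438) = (1609 + 3670/(-65))/(-3385 + 2438) = (1609 + 3670*(-1/65))/(-947) = (1609 - 734/13)*(-1/947) = (20183/13)*(-1/947) = -20183/12311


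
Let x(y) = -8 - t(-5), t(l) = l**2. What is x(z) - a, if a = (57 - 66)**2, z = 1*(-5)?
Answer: -114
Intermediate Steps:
z = -5
x(y) = -33 (x(y) = -8 - 1*(-5)**2 = -8 - 1*25 = -8 - 25 = -33)
a = 81 (a = (-9)**2 = 81)
x(z) - a = -33 - 1*81 = -33 - 81 = -114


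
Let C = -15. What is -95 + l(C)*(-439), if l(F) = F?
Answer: 6490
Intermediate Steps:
-95 + l(C)*(-439) = -95 - 15*(-439) = -95 + 6585 = 6490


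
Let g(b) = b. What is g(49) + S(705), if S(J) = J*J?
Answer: 497074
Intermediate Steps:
S(J) = J²
g(49) + S(705) = 49 + 705² = 49 + 497025 = 497074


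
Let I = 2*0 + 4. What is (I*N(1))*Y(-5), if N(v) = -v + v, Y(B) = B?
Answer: 0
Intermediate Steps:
N(v) = 0
I = 4 (I = 0 + 4 = 4)
(I*N(1))*Y(-5) = (4*0)*(-5) = 0*(-5) = 0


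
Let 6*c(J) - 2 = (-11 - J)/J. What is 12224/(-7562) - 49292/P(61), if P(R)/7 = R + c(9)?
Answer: -2551247434/21782341 ≈ -117.12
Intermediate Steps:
c(J) = ⅓ + (-11 - J)/(6*J) (c(J) = ⅓ + ((-11 - J)/J)/6 = ⅓ + (-11 - J)/(6*J))
P(R) = -7/27 + 7*R (P(R) = 7*(R + (⅙)*(-11 + 9)/9) = 7*(R + (⅙)*(⅑)*(-2)) = 7*(R - 1/27) = 7*(-1/27 + R) = -7/27 + 7*R)
12224/(-7562) - 49292/P(61) = 12224/(-7562) - 49292/(-7/27 + 7*61) = 12224*(-1/7562) - 49292/(-7/27 + 427) = -6112/3781 - 49292/11522/27 = -6112/3781 - 49292*27/11522 = -6112/3781 - 665442/5761 = -2551247434/21782341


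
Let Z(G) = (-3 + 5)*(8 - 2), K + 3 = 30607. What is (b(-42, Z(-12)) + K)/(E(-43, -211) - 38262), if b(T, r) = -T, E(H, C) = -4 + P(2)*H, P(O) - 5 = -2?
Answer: -4378/5485 ≈ -0.79818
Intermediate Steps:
K = 30604 (K = -3 + 30607 = 30604)
P(O) = 3 (P(O) = 5 - 2 = 3)
Z(G) = 12 (Z(G) = 2*6 = 12)
E(H, C) = -4 + 3*H
(b(-42, Z(-12)) + K)/(E(-43, -211) - 38262) = (-1*(-42) + 30604)/((-4 + 3*(-43)) - 38262) = (42 + 30604)/((-4 - 129) - 38262) = 30646/(-133 - 38262) = 30646/(-38395) = 30646*(-1/38395) = -4378/5485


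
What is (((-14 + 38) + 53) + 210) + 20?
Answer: 307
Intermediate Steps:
(((-14 + 38) + 53) + 210) + 20 = ((24 + 53) + 210) + 20 = (77 + 210) + 20 = 287 + 20 = 307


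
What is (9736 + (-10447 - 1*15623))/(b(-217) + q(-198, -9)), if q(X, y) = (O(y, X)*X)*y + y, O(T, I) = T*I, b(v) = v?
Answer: -8167/1587649 ≈ -0.0051441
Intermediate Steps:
O(T, I) = I*T
q(X, y) = y + X**2*y**2 (q(X, y) = ((X*y)*X)*y + y = (y*X**2)*y + y = X**2*y**2 + y = y + X**2*y**2)
(9736 + (-10447 - 1*15623))/(b(-217) + q(-198, -9)) = (9736 + (-10447 - 1*15623))/(-217 - 9*(1 - 9*(-198)**2)) = (9736 + (-10447 - 15623))/(-217 - 9*(1 - 9*39204)) = (9736 - 26070)/(-217 - 9*(1 - 352836)) = -16334/(-217 - 9*(-352835)) = -16334/(-217 + 3175515) = -16334/3175298 = -16334*1/3175298 = -8167/1587649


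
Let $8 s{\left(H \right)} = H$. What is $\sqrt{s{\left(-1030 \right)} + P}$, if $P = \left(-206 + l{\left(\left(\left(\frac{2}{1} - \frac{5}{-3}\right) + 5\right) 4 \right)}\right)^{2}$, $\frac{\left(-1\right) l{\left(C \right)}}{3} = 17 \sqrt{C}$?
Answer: $\frac{\sqrt{529901 + 56032 \sqrt{78}}}{2} \approx 506.15$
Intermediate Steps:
$l{\left(C \right)} = - 51 \sqrt{C}$ ($l{\left(C \right)} = - 3 \cdot 17 \sqrt{C} = - 51 \sqrt{C}$)
$s{\left(H \right)} = \frac{H}{8}$
$P = \left(-206 - 34 \sqrt{78}\right)^{2}$ ($P = \left(-206 - 51 \sqrt{\left(\left(\frac{2}{1} - \frac{5}{-3}\right) + 5\right) 4}\right)^{2} = \left(-206 - 51 \sqrt{\left(\left(2 \cdot 1 - - \frac{5}{3}\right) + 5\right) 4}\right)^{2} = \left(-206 - 51 \sqrt{\left(\left(2 + \frac{5}{3}\right) + 5\right) 4}\right)^{2} = \left(-206 - 51 \sqrt{\left(\frac{11}{3} + 5\right) 4}\right)^{2} = \left(-206 - 51 \sqrt{\frac{26}{3} \cdot 4}\right)^{2} = \left(-206 - 51 \sqrt{\frac{104}{3}}\right)^{2} = \left(-206 - 51 \frac{2 \sqrt{78}}{3}\right)^{2} = \left(-206 - 34 \sqrt{78}\right)^{2} \approx 2.5632 \cdot 10^{5}$)
$\sqrt{s{\left(-1030 \right)} + P} = \sqrt{\frac{1}{8} \left(-1030\right) + \left(132604 + 14008 \sqrt{78}\right)} = \sqrt{- \frac{515}{4} + \left(132604 + 14008 \sqrt{78}\right)} = \sqrt{\frac{529901}{4} + 14008 \sqrt{78}}$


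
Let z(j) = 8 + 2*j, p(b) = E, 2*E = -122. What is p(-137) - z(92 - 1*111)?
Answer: -31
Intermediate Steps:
E = -61 (E = (½)*(-122) = -61)
p(b) = -61
p(-137) - z(92 - 1*111) = -61 - (8 + 2*(92 - 1*111)) = -61 - (8 + 2*(92 - 111)) = -61 - (8 + 2*(-19)) = -61 - (8 - 38) = -61 - 1*(-30) = -61 + 30 = -31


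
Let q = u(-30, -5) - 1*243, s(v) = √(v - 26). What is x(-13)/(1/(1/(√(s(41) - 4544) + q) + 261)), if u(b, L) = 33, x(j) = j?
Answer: -3393 + 13/(210 - I*√(4544 - √15)) ≈ -3392.9 + 0.018009*I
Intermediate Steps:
s(v) = √(-26 + v)
q = -210 (q = 33 - 1*243 = 33 - 243 = -210)
x(-13)/(1/(1/(√(s(41) - 4544) + q) + 261)) = -(3393 + 13/(√(√(-26 + 41) - 4544) - 210)) = -(3393 + 13/(√(√15 - 4544) - 210)) = -(3393 + 13/(√(-4544 + √15) - 210)) = -(3393 + 13/(-210 + √(-4544 + √15))) = -13*(261 + 1/(-210 + √(-4544 + √15))) = -3393 - 13/(-210 + √(-4544 + √15))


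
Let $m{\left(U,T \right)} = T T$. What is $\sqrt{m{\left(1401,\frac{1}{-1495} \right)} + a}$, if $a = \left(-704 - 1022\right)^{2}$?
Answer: $\frac{\sqrt{6658309336901}}{1495} \approx 1726.0$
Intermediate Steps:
$m{\left(U,T \right)} = T^{2}$
$a = 2979076$ ($a = \left(-1726\right)^{2} = 2979076$)
$\sqrt{m{\left(1401,\frac{1}{-1495} \right)} + a} = \sqrt{\left(\frac{1}{-1495}\right)^{2} + 2979076} = \sqrt{\left(- \frac{1}{1495}\right)^{2} + 2979076} = \sqrt{\frac{1}{2235025} + 2979076} = \sqrt{\frac{6658309336901}{2235025}} = \frac{\sqrt{6658309336901}}{1495}$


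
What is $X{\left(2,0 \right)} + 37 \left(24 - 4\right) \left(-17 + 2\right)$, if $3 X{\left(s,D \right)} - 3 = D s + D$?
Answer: $-11099$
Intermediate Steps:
$X{\left(s,D \right)} = 1 + \frac{D}{3} + \frac{D s}{3}$ ($X{\left(s,D \right)} = 1 + \frac{D s + D}{3} = 1 + \frac{D + D s}{3} = 1 + \left(\frac{D}{3} + \frac{D s}{3}\right) = 1 + \frac{D}{3} + \frac{D s}{3}$)
$X{\left(2,0 \right)} + 37 \left(24 - 4\right) \left(-17 + 2\right) = \left(1 + \frac{1}{3} \cdot 0 + \frac{1}{3} \cdot 0 \cdot 2\right) + 37 \left(24 - 4\right) \left(-17 + 2\right) = \left(1 + 0 + 0\right) + 37 \cdot 20 \left(-15\right) = 1 + 37 \left(-300\right) = 1 - 11100 = -11099$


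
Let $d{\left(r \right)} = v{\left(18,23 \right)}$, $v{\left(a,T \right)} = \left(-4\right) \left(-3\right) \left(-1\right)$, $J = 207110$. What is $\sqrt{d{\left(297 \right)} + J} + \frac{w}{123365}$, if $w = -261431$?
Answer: $- \frac{261431}{123365} + \sqrt{207098} \approx 452.96$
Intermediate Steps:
$v{\left(a,T \right)} = -12$ ($v{\left(a,T \right)} = 12 \left(-1\right) = -12$)
$d{\left(r \right)} = -12$
$\sqrt{d{\left(297 \right)} + J} + \frac{w}{123365} = \sqrt{-12 + 207110} - \frac{261431}{123365} = \sqrt{207098} - \frac{261431}{123365} = - \frac{261431}{123365} + \sqrt{207098}$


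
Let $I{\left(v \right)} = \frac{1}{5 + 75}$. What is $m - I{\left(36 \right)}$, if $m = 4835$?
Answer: $\frac{386799}{80} \approx 4835.0$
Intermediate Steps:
$I{\left(v \right)} = \frac{1}{80}$
$m - I{\left(36 \right)} = 4835 - \frac{1}{80} = \frac{386799}{80}$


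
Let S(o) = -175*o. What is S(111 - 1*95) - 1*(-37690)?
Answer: 34890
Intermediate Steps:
S(111 - 1*95) - 1*(-37690) = -175*(111 - 1*95) - 1*(-37690) = -175*(111 - 95) + 37690 = -175*16 + 37690 = -2800 + 37690 = 34890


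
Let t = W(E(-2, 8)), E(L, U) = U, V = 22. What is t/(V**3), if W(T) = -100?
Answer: -25/2662 ≈ -0.0093914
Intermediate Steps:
t = -100
t/(V**3) = -100/(22**3) = -100/10648 = -100*1/10648 = -25/2662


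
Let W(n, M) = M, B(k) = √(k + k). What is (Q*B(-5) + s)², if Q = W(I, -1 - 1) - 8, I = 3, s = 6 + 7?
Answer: (13 - 10*I*√10)² ≈ -831.0 - 822.19*I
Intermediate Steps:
s = 13
B(k) = √2*√k (B(k) = √(2*k) = √2*√k)
Q = -10 (Q = (-1 - 1) - 8 = -2 - 8 = -10)
(Q*B(-5) + s)² = (-10*√2*√(-5) + 13)² = (-10*√2*I*√5 + 13)² = (-10*I*√10 + 13)² = (13 - 10*I*√10)²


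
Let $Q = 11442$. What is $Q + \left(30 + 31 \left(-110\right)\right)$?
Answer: $8062$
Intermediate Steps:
$Q + \left(30 + 31 \left(-110\right)\right) = 11442 + \left(30 + 31 \left(-110\right)\right) = 11442 + \left(30 - 3410\right) = 11442 - 3380 = 8062$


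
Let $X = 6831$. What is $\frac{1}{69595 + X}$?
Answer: $\frac{1}{76426} \approx 1.3085 \cdot 10^{-5}$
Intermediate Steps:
$\frac{1}{69595 + X} = \frac{1}{69595 + 6831} = \frac{1}{76426}$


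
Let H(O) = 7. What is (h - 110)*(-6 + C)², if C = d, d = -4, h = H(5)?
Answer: -10300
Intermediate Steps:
h = 7
C = -4
(h - 110)*(-6 + C)² = (7 - 110)*(-6 - 4)² = -103*(-10)² = -103*100 = -10300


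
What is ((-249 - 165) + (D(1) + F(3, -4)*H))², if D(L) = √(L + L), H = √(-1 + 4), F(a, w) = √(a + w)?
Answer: (-414 + √2 + I*√3)² ≈ 1.7022e+5 - 1429.0*I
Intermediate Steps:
H = √3 ≈ 1.7320
D(L) = √2*√L (D(L) = √(2*L) = √2*√L)
((-249 - 165) + (D(1) + F(3, -4)*H))² = ((-249 - 165) + (√2*√1 + √(3 - 4)*√3))² = (-414 + (√2*1 + √(-1)*√3))² = (-414 + (√2 + I*√3))² = (-414 + √2 + I*√3)²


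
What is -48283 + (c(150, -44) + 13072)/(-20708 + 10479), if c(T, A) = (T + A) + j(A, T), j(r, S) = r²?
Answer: -493901921/10229 ≈ -48285.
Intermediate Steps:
c(T, A) = A + T + A² (c(T, A) = (T + A) + A² = (A + T) + A² = A + T + A²)
-48283 + (c(150, -44) + 13072)/(-20708 + 10479) = -48283 + ((-44 + 150 + (-44)²) + 13072)/(-20708 + 10479) = -48283 + ((-44 + 150 + 1936) + 13072)/(-10229) = -48283 + (2042 + 13072)*(-1/10229) = -48283 + 15114*(-1/10229) = -48283 - 15114/10229 = -493901921/10229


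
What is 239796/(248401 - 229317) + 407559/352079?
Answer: 24290040/1770041 ≈ 13.723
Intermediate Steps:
239796/(248401 - 229317) + 407559/352079 = 239796/19084 + 407559*(1/352079) = 239796*(1/19084) + 5583/4823 = 59949/4771 + 5583/4823 = 24290040/1770041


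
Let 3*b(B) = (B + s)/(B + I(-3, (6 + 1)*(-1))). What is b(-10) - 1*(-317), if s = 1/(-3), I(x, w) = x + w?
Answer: 57091/180 ≈ 317.17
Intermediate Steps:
I(x, w) = w + x
s = -1/3 ≈ -0.33333
b(B) = (-1/3 + B)/(3*(-10 + B)) (b(B) = ((B - 1/3)/(B + ((6 + 1)*(-1) - 3)))/3 = ((-1/3 + B)/(B + (7*(-1) - 3)))/3 = ((-1/3 + B)/(B + (-7 - 3)))/3 = ((-1/3 + B)/(B - 10))/3 = ((-1/3 + B)/(-10 + B))/3 = (-1/3 + B)/(3*(-10 + B)))
b(-10) - 1*(-317) = (-1 + 3*(-10))/(9*(-10 - 10)) - 1*(-317) = (1/9)*(-1 - 30)/(-20) + 317 = (1/9)*(-1/20)*(-31) + 317 = 31/180 + 317 = 57091/180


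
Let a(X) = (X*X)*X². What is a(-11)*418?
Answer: 6119938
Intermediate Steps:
a(X) = X⁴ (a(X) = X²*X² = X⁴)
a(-11)*418 = (-11)⁴*418 = 14641*418 = 6119938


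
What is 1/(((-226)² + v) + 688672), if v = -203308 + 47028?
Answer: 1/583468 ≈ 1.7139e-6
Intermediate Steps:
v = -156280
1/(((-226)² + v) + 688672) = 1/(((-226)² - 156280) + 688672) = 1/((51076 - 156280) + 688672) = 1/(-105204 + 688672) = 1/583468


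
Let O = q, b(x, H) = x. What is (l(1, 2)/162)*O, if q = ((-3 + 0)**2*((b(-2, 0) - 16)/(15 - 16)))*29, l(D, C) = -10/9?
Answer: -290/9 ≈ -32.222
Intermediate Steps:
l(D, C) = -10/9 (l(D, C) = -10*1/9 = -10/9)
q = 4698 (q = ((-3 + 0)**2*((-2 - 16)/(15 - 16)))*29 = ((-3)**2*(-18/(-1)))*29 = (9*(-18*(-1)))*29 = (9*18)*29 = 162*29 = 4698)
O = 4698
(l(1, 2)/162)*O = -10/9/162*4698 = -10/9*1/162*4698 = -5/729*4698 = -290/9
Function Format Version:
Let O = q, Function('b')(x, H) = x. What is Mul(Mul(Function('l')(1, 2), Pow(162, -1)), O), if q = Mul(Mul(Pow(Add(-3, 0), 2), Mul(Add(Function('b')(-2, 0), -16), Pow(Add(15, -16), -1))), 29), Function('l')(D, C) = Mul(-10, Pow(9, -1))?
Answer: Rational(-290, 9) ≈ -32.222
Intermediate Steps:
Function('l')(D, C) = Rational(-10, 9) (Function('l')(D, C) = Mul(-10, Rational(1, 9)) = Rational(-10, 9))
q = 4698 (q = Mul(Mul(Pow(Add(-3, 0), 2), Mul(Add(-2, -16), Pow(Add(15, -16), -1))), 29) = Mul(Mul(Pow(-3, 2), Mul(-18, Pow(-1, -1))), 29) = Mul(Mul(9, Mul(-18, -1)), 29) = Mul(Mul(9, 18), 29) = Mul(162, 29) = 4698)
O = 4698
Mul(Mul(Function('l')(1, 2), Pow(162, -1)), O) = Mul(Mul(Rational(-10, 9), Pow(162, -1)), 4698) = Mul(Mul(Rational(-10, 9), Rational(1, 162)), 4698) = Mul(Rational(-5, 729), 4698) = Rational(-290, 9)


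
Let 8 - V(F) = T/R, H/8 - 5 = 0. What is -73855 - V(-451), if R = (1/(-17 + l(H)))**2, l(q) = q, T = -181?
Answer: -169612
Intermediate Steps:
H = 40 (H = 40 + 8*0 = 40 + 0 = 40)
R = 1/529 (R = (1/(-17 + 40))**2 = (1/23)**2 = 1/529 ≈ 0.0018904)
V(F) = 95757 (V(F) = 8 - (-181)/1/529 = 8 - (-181)*529 = 8 - 1*(-95749) = 8 + 95749 = 95757)
-73855 - V(-451) = -73855 - 1*95757 = -73855 - 95757 = -169612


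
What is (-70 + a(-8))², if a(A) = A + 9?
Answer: 4761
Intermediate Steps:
a(A) = 9 + A
(-70 + a(-8))² = (-70 + (9 - 8))² = (-70 + 1)² = (-69)² = 4761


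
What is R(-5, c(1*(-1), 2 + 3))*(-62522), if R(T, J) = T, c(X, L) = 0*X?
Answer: 312610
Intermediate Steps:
c(X, L) = 0
R(-5, c(1*(-1), 2 + 3))*(-62522) = -5*(-62522) = 312610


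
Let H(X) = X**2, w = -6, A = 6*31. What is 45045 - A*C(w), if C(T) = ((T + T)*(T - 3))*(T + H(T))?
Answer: -557595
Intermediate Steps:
A = 186
C(T) = 2*T*(-3 + T)*(T + T**2) (C(T) = ((T + T)*(T - 3))*(T + T**2) = ((2*T)*(-3 + T))*(T + T**2) = (2*T*(-3 + T))*(T + T**2) = 2*T*(-3 + T)*(T + T**2))
45045 - A*C(w) = 45045 - 186*2*(-6)**2*(-3 + (-6)**2 - 2*(-6)) = 45045 - 186*2*36*(-3 + 36 + 12) = 45045 - 186*2*36*45 = 45045 - 186*3240 = 45045 - 1*602640 = 45045 - 602640 = -557595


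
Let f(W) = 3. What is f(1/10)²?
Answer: 9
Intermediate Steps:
f(1/10)² = 3² = 9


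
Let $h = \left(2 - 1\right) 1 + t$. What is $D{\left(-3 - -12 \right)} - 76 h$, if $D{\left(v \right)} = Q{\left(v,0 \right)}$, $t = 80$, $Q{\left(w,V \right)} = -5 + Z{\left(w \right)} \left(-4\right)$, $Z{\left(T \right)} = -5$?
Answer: $-6141$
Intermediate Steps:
$Q{\left(w,V \right)} = 15$ ($Q{\left(w,V \right)} = -5 - -20 = -5 + 20 = 15$)
$D{\left(v \right)} = 15$
$h = 81$ ($h = \left(2 - 1\right) 1 + 80 = 1 \cdot 1 + 80 = 1 + 80 = 81$)
$D{\left(-3 - -12 \right)} - 76 h = 15 - 6156 = -6141$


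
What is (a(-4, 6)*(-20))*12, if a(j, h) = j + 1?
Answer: 720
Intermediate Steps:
a(j, h) = 1 + j
(a(-4, 6)*(-20))*12 = ((1 - 4)*(-20))*12 = -3*(-20)*12 = 60*12 = 720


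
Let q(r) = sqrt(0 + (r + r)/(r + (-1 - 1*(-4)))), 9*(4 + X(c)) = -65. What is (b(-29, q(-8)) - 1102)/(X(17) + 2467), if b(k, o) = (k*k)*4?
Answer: 10179/11051 ≈ 0.92109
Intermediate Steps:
X(c) = -101/9 (X(c) = -4 + (1/9)*(-65) = -4 - 65/9 = -101/9)
q(r) = sqrt(2)*sqrt(r/(3 + r)) (q(r) = sqrt(0 + (2*r)/(r + (-1 + 4))) = sqrt(0 + (2*r)/(r + 3)) = sqrt(0 + (2*r)/(3 + r)) = sqrt(0 + 2*r/(3 + r)) = sqrt(2*r/(3 + r)) = sqrt(2)*sqrt(r/(3 + r)))
b(k, o) = 4*k**2 (b(k, o) = k**2*4 = 4*k**2)
(b(-29, q(-8)) - 1102)/(X(17) + 2467) = (4*(-29)**2 - 1102)/(-101/9 + 2467) = (4*841 - 1102)/(22102/9) = (3364 - 1102)*(9/22102) = 2262*(9/22102) = 10179/11051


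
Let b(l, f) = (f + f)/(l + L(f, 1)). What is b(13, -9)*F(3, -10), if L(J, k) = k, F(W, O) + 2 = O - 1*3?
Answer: 135/7 ≈ 19.286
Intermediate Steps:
F(W, O) = -5 + O (F(W, O) = -2 + (O - 1*3) = -2 + (O - 3) = -2 + (-3 + O) = -5 + O)
b(l, f) = 2*f/(1 + l) (b(l, f) = (f + f)/(l + 1) = (2*f)/(1 + l) = 2*f/(1 + l))
b(13, -9)*F(3, -10) = (2*(-9)/(1 + 13))*(-5 - 10) = (2*(-9)/14)*(-15) = (2*(-9)*(1/14))*(-15) = -9/7*(-15) = 135/7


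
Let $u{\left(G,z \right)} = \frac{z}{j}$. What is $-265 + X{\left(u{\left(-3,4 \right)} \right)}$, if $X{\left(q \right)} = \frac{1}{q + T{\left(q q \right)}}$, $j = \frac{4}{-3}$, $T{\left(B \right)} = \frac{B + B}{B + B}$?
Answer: $- \frac{531}{2} \approx -265.5$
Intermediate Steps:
$T{\left(B \right)} = 1$ ($T{\left(B \right)} = \frac{2 B}{2 B} = 2 B \frac{1}{2 B} = 1$)
$j = - \frac{4}{3}$ ($j = 4 \left(- \frac{1}{3}\right) = - \frac{4}{3} \approx -1.3333$)
$u{\left(G,z \right)} = - \frac{3 z}{4}$ ($u{\left(G,z \right)} = \frac{z}{- \frac{4}{3}} = z \left(- \frac{3}{4}\right) = - \frac{3 z}{4}$)
$X{\left(q \right)} = \frac{1}{1 + q}$ ($X{\left(q \right)} = \frac{1}{q + 1} = \frac{1}{1 + q}$)
$-265 + X{\left(u{\left(-3,4 \right)} \right)} = -265 + \frac{1}{1 - 3} = -265 + \frac{1}{-2} = -265 - \frac{1}{2} = - \frac{531}{2}$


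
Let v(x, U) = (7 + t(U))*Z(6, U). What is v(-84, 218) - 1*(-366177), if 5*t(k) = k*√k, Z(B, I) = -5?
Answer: 366142 - 218*√218 ≈ 3.6292e+5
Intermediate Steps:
t(k) = k^(3/2)/5 (t(k) = (k*√k)/5 = k^(3/2)/5)
v(x, U) = -35 - U^(3/2) (v(x, U) = (7 + U^(3/2)/5)*(-5) = -35 - U^(3/2))
v(-84, 218) - 1*(-366177) = (-35 - 218^(3/2)) - 1*(-366177) = (-35 - 218*√218) + 366177 = 366142 - 218*√218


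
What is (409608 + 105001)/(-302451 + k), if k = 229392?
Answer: -514609/73059 ≈ -7.0437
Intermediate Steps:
(409608 + 105001)/(-302451 + k) = (409608 + 105001)/(-302451 + 229392) = 514609/(-73059) = 514609*(-1/73059) = -514609/73059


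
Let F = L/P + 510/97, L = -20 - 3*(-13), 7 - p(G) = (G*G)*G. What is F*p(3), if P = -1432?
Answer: -3642385/34726 ≈ -104.89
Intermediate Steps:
p(G) = 7 - G³ (p(G) = 7 - G*G*G = 7 - G²*G = 7 - G³)
L = 19 (L = -20 + 39 = 19)
F = 728477/138904 (F = 19/(-1432) + 510/97 = 19*(-1/1432) + 510*(1/97) = -19/1432 + 510/97 = 728477/138904 ≈ 5.2445)
F*p(3) = 728477*(7 - 1*3³)/138904 = 728477*(7 - 1*27)/138904 = 728477*(7 - 27)/138904 = (728477/138904)*(-20) = -3642385/34726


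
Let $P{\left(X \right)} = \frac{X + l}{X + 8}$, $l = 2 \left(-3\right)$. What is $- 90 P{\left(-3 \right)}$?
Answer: $162$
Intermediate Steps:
$l = -6$
$P{\left(X \right)} = \frac{-6 + X}{8 + X}$ ($P{\left(X \right)} = \frac{X - 6}{X + 8} = \frac{-6 + X}{8 + X}$)
$- 90 P{\left(-3 \right)} = - 90 \frac{-6 - 3}{8 - 3} = - 90 \cdot \frac{1}{5} \left(-9\right) = \left(-90\right) \left(- \frac{9}{5}\right) = 162$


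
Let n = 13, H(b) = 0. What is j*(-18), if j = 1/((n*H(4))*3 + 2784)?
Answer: -3/464 ≈ -0.0064655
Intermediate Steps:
j = 1/2784 (j = 1/((13*0)*3 + 2784) = 1/(0*3 + 2784) = 1/(0 + 2784) = 1/2784 ≈ 0.00035920)
j*(-18) = (1/2784)*(-18) = -3/464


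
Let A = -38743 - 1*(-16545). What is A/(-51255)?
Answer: 22198/51255 ≈ 0.43309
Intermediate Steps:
A = -22198 (A = -38743 + 16545 = -22198)
A/(-51255) = -22198/(-51255) = -22198*(-1/51255) = 22198/51255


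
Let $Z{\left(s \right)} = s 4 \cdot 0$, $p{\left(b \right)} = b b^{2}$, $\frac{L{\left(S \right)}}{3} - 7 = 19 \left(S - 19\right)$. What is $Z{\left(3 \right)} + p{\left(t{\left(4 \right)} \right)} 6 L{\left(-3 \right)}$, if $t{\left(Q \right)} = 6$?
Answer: $-1597968$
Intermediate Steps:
$L{\left(S \right)} = -1062 + 57 S$ ($L{\left(S \right)} = 21 + 3 \cdot 19 \left(S - 19\right) = 21 + 3 \cdot 19 \left(-19 + S\right) = 21 + 3 \left(-361 + 19 S\right) = 21 + \left(-1083 + 57 S\right) = -1062 + 57 S$)
$p{\left(b \right)} = b^{3}$
$Z{\left(s \right)} = 0$ ($Z{\left(s \right)} = 4 s 0 = 0$)
$Z{\left(3 \right)} + p{\left(t{\left(4 \right)} \right)} 6 L{\left(-3 \right)} = 0 + 6^{3} \cdot 6 \left(-1062 + 57 \left(-3\right)\right) = 0 + 216 \cdot 6 \left(-1062 - 171\right) = 0 + 1296 \left(-1233\right) = 0 - 1597968 = -1597968$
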